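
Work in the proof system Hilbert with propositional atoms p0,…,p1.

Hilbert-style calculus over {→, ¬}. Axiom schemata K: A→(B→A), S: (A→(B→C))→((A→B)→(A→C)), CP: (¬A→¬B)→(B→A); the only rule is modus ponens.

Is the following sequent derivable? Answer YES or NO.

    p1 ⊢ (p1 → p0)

Truth-table refutation:
  v=00: Γ:[p1=F] Δ:[(p1 → p0)=T] refutes=False
  v=01: Γ:[p1=T] Δ:[(p1 → p0)=F] refutes=True  ← countermodel

Result: NO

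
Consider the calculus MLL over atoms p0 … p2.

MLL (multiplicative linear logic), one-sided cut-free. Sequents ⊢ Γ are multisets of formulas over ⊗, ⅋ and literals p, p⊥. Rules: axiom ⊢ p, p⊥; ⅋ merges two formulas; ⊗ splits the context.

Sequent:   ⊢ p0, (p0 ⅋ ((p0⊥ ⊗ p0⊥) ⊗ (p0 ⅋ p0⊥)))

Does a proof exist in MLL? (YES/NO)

Derivation (root first):
[⅋]  ⊢ p0, (p0 ⅋ ((p0⊥ ⊗ p0⊥) ⊗ (p0 ⅋ p0⊥)))
  [⊗]  ⊢ p0, p0, ((p0⊥ ⊗ p0⊥) ⊗ (p0 ⅋ p0⊥))
    [⊗]  ⊢ p0, p0, (p0⊥ ⊗ p0⊥)
      [Ax]  ⊢ p0, p0⊥
      [Ax]  ⊢ p0, p0⊥
    [⅋]  ⊢ (p0 ⅋ p0⊥)
      [Ax]  ⊢ p0, p0⊥

Result: YES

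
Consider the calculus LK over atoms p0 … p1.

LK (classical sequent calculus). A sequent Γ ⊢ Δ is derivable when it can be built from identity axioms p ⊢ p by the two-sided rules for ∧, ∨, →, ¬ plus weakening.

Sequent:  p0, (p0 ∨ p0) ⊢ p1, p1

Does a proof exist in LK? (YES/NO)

Truth-table refutation:
  v=00: Γ:[p0=F, (p0 ∨ p0)=F] Δ:[p1=F, p1=F] refutes=False
  v=01: Γ:[p0=F, (p0 ∨ p0)=F] Δ:[p1=T, p1=T] refutes=False
  v=10: Γ:[p0=T, (p0 ∨ p0)=T] Δ:[p1=F, p1=F] refutes=True  ← countermodel

Result: NO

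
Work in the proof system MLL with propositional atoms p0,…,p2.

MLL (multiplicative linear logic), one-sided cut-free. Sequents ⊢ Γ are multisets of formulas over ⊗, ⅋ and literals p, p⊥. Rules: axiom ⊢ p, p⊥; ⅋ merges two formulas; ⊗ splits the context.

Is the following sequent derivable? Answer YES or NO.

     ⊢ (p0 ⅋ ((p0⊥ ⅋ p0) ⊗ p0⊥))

Proof tree:
[⅋]  ⊢ (p0 ⅋ ((p0⊥ ⅋ p0) ⊗ p0⊥))
  [⊗]  ⊢ p0, ((p0⊥ ⅋ p0) ⊗ p0⊥)
    [⅋]  ⊢ (p0⊥ ⅋ p0)
      [Ax]  ⊢ p0, p0⊥
    [Ax]  ⊢ p0, p0⊥

Result: YES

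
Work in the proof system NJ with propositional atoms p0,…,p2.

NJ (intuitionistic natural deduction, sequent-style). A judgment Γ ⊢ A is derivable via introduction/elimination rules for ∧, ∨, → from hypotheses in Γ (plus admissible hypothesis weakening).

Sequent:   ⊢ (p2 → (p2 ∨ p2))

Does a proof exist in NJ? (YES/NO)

Proof tree:
[→I]  ⊢ (p2 → (p2 ∨ p2))
  [∨I₂] p2 ⊢ (p2 ∨ p2)
    [Ax] p2 ⊢ p2

Result: YES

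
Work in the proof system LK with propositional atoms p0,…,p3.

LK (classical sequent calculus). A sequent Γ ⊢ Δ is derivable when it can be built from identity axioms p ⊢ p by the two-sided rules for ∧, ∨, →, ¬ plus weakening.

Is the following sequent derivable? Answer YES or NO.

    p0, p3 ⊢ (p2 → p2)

Derivation trace:
[WL] p0, p3 ⊢ (p2 → p2)
  [WL] p0 ⊢ (p2 → p2)
    [→R]  ⊢ (p2 → p2)
      [Ax] p2 ⊢ p2

Result: YES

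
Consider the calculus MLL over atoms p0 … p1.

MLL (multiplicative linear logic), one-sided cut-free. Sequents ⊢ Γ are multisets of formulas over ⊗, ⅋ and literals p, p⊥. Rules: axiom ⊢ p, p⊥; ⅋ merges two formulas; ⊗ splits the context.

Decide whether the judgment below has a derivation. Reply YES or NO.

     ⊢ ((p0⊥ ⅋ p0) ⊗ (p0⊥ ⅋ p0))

Derivation trace:
[⊗]  ⊢ ((p0⊥ ⅋ p0) ⊗ (p0⊥ ⅋ p0))
  [⅋]  ⊢ (p0⊥ ⅋ p0)
    [Ax]  ⊢ p0, p0⊥
  [⅋]  ⊢ (p0⊥ ⅋ p0)
    [Ax]  ⊢ p0, p0⊥

Result: YES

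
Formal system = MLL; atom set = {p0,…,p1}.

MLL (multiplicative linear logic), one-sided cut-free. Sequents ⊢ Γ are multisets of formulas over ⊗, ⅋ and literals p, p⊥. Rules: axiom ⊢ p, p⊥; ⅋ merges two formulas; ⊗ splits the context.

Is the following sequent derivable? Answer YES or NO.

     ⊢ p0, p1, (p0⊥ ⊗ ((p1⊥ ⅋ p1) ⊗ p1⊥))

Derivation trace:
[⊗]  ⊢ p0, p1, (p0⊥ ⊗ ((p1⊥ ⅋ p1) ⊗ p1⊥))
  [Ax]  ⊢ p0, p0⊥
  [⊗]  ⊢ p1, ((p1⊥ ⅋ p1) ⊗ p1⊥)
    [⅋]  ⊢ (p1⊥ ⅋ p1)
      [Ax]  ⊢ p1, p1⊥
    [Ax]  ⊢ p1, p1⊥

Result: YES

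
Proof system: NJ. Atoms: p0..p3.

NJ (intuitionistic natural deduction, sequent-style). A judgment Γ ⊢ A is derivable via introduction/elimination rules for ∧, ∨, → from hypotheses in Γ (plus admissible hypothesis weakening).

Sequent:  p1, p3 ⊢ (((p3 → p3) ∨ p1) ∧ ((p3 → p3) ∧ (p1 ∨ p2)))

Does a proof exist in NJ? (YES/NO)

Derivation trace:
[∧I] p1, p3 ⊢ (((p3 → p3) ∨ p1) ∧ ((p3 → p3) ∧ (p1 ∨ p2)))
  [∨I₁] p3 ⊢ ((p3 → p3) ∨ p1)
    [→I] p3 ⊢ (p3 → p3)
      [Wk] p3, p3 ⊢ p3
        [Ax] p3 ⊢ p3
  [∧I] p1, p3 ⊢ ((p3 → p3) ∧ (p1 ∨ p2))
    [→I] p3 ⊢ (p3 → p3)
      [Wk] p3, p3 ⊢ p3
        [Ax] p3 ⊢ p3
    [∨I₁] p1 ⊢ (p1 ∨ p2)
      [Ax] p1 ⊢ p1

Result: YES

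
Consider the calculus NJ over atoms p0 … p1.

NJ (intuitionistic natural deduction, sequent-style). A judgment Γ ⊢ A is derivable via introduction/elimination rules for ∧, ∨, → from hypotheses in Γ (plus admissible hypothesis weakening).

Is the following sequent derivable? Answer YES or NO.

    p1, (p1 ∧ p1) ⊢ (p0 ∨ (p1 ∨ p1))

Derivation trace:
[Wk] p1, (p1 ∧ p1) ⊢ (p0 ∨ (p1 ∨ p1))
  [∨I₂] p1 ⊢ (p0 ∨ (p1 ∨ p1))
    [∨I₁] p1 ⊢ (p1 ∨ p1)
      [Ax] p1 ⊢ p1

Result: YES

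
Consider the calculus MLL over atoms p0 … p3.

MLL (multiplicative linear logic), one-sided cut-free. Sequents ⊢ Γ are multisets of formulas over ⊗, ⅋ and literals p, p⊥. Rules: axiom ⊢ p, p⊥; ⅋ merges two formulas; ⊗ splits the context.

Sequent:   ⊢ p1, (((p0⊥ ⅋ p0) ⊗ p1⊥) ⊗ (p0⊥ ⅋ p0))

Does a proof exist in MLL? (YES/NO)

Proof tree:
[⊗]  ⊢ p1, (((p0⊥ ⅋ p0) ⊗ p1⊥) ⊗ (p0⊥ ⅋ p0))
  [⊗]  ⊢ p1, ((p0⊥ ⅋ p0) ⊗ p1⊥)
    [⅋]  ⊢ (p0⊥ ⅋ p0)
      [Ax]  ⊢ p0, p0⊥
    [Ax]  ⊢ p1, p1⊥
  [⅋]  ⊢ (p0⊥ ⅋ p0)
    [Ax]  ⊢ p0, p0⊥

Result: YES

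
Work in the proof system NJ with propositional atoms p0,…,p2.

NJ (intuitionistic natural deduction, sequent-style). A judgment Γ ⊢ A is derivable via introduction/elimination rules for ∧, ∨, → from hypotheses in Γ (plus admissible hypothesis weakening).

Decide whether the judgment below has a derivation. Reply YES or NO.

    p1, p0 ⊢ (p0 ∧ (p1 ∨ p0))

Derivation trace:
[∧I] p1, p0 ⊢ (p0 ∧ (p1 ∨ p0))
  [Ax] p0 ⊢ p0
  [Wk] p0, p1 ⊢ (p1 ∨ p0)
    [∨I₂] p0 ⊢ (p1 ∨ p0)
      [Ax] p0 ⊢ p0

Result: YES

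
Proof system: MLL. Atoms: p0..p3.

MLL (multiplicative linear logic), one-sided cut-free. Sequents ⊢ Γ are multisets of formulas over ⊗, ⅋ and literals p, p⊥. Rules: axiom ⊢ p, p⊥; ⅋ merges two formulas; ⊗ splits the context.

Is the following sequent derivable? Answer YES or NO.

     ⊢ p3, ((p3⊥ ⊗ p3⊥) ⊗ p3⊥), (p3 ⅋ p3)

Derivation trace:
[⅋]  ⊢ p3, ((p3⊥ ⊗ p3⊥) ⊗ p3⊥), (p3 ⅋ p3)
  [⊗]  ⊢ p3, p3, p3, ((p3⊥ ⊗ p3⊥) ⊗ p3⊥)
    [⊗]  ⊢ p3, p3, (p3⊥ ⊗ p3⊥)
      [Ax]  ⊢ p3, p3⊥
      [Ax]  ⊢ p3, p3⊥
    [Ax]  ⊢ p3, p3⊥

Result: YES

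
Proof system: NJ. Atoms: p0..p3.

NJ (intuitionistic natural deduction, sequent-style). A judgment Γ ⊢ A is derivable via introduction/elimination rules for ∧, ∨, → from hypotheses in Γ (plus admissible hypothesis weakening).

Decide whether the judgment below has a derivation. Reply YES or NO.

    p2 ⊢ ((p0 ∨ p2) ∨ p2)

Proof tree:
[∨I₁] p2 ⊢ ((p0 ∨ p2) ∨ p2)
  [∨I₂] p2 ⊢ (p0 ∨ p2)
    [Ax] p2 ⊢ p2

Result: YES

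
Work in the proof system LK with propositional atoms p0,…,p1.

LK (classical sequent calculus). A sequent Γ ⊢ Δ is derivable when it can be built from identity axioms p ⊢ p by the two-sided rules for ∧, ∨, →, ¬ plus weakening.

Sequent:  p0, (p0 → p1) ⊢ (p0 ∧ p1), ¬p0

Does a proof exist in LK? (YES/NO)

Proof tree:
[→L] p0, (p0 → p1) ⊢ (p0 ∧ p1), ¬p0
  [Ax] p0 ⊢ p0
  [¬R] p1 ⊢ (p0 ∧ p1), ¬p0
    [∧R] p1, p0 ⊢ (p0 ∧ p1)
      [Ax] p0 ⊢ p0
      [Ax] p1 ⊢ p1

Result: YES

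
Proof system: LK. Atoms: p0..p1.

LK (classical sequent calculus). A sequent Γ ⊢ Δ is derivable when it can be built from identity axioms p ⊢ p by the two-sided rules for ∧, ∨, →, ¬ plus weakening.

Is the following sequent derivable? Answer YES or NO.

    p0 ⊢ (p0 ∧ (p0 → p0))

Derivation (root first):
[∧R] p0 ⊢ (p0 ∧ (p0 → p0))
  [Ax] p0 ⊢ p0
  [→R]  ⊢ (p0 → p0)
    [Ax] p0 ⊢ p0

Result: YES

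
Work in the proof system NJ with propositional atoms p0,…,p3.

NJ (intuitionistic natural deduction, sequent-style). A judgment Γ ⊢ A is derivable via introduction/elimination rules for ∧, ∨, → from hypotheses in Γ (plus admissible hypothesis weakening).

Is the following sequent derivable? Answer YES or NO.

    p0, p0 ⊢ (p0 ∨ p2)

Proof tree:
[∨I₁] p0, p0 ⊢ (p0 ∨ p2)
  [Wk] p0, p0 ⊢ p0
    [Ax] p0 ⊢ p0

Result: YES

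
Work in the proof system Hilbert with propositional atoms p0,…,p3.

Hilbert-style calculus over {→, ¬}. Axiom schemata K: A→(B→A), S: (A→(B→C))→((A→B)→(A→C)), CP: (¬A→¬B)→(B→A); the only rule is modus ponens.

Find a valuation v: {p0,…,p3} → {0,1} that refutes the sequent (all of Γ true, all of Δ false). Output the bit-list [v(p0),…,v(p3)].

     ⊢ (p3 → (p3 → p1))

Enumerate valuations to refute Γ ⊢ Δ:
  v=0000: Γ:[] Δ:[(p3 → (p3 → p1))=T] refutes=False
  v=0001: Γ:[] Δ:[(p3 → (p3 → p1))=F] refutes=True  ← countermodel

Result: [0, 0, 0, 1]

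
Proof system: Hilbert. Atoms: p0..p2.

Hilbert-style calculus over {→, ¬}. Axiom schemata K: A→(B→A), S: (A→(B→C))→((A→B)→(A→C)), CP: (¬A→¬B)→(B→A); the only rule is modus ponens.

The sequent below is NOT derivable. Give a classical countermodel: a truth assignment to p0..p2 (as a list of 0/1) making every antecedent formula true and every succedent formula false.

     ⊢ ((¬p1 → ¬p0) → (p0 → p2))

Search for a countermodel by truth-table:
  v=000: Γ:[] Δ:[((¬p1 → ¬p0) → (p0 → p2))=T] refutes=False
  v=001: Γ:[] Δ:[((¬p1 → ¬p0) → (p0 → p2))=T] refutes=False
  v=010: Γ:[] Δ:[((¬p1 → ¬p0) → (p0 → p2))=T] refutes=False
  v=011: Γ:[] Δ:[((¬p1 → ¬p0) → (p0 → p2))=T] refutes=False
  v=100: Γ:[] Δ:[((¬p1 → ¬p0) → (p0 → p2))=T] refutes=False
  v=101: Γ:[] Δ:[((¬p1 → ¬p0) → (p0 → p2))=T] refutes=False
  v=110: Γ:[] Δ:[((¬p1 → ¬p0) → (p0 → p2))=F] refutes=True  ← countermodel

Result: [1, 1, 0]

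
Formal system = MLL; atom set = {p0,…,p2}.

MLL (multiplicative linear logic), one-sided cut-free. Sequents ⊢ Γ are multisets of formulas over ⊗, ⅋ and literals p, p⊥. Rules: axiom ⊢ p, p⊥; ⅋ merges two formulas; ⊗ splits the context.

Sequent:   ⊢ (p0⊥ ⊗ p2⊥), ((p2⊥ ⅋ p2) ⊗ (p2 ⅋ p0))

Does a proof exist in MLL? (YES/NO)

Proof tree:
[⊗]  ⊢ (p0⊥ ⊗ p2⊥), ((p2⊥ ⅋ p2) ⊗ (p2 ⅋ p0))
  [⅋]  ⊢ (p2⊥ ⅋ p2)
    [Ax]  ⊢ p2, p2⊥
  [⅋]  ⊢ (p0⊥ ⊗ p2⊥), (p2 ⅋ p0)
    [⊗]  ⊢ p0, p2, (p0⊥ ⊗ p2⊥)
      [Ax]  ⊢ p0, p0⊥
      [Ax]  ⊢ p2, p2⊥

Result: YES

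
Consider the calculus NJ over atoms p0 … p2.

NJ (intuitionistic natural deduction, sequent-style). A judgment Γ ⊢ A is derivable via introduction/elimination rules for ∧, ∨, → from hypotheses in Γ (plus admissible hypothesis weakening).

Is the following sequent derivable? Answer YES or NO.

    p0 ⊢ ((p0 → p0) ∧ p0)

Derivation trace:
[∧I] p0 ⊢ ((p0 → p0) ∧ p0)
  [→I]  ⊢ (p0 → p0)
    [Ax] p0 ⊢ p0
  [Ax] p0 ⊢ p0

Result: YES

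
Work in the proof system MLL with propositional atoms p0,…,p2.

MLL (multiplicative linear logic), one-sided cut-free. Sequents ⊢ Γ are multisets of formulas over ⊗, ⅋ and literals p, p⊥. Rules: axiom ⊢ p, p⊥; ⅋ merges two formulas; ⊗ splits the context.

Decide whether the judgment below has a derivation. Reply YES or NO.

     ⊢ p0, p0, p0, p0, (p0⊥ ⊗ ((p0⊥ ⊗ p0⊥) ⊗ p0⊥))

Derivation (root first):
[⊗]  ⊢ p0, p0, p0, p0, (p0⊥ ⊗ ((p0⊥ ⊗ p0⊥) ⊗ p0⊥))
  [Ax]  ⊢ p0, p0⊥
  [⊗]  ⊢ p0, p0, p0, ((p0⊥ ⊗ p0⊥) ⊗ p0⊥)
    [⊗]  ⊢ p0, p0, (p0⊥ ⊗ p0⊥)
      [Ax]  ⊢ p0, p0⊥
      [Ax]  ⊢ p0, p0⊥
    [Ax]  ⊢ p0, p0⊥

Result: YES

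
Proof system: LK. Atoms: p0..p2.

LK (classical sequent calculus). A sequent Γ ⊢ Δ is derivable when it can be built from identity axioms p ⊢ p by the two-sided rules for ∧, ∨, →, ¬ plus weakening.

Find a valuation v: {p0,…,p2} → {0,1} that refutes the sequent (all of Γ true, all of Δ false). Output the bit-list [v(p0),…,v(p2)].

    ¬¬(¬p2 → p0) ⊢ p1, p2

Truth-table refutation:
  v=000: Γ:[¬¬(¬p2 → p0)=F] Δ:[p1=F, p2=F] refutes=False
  v=001: Γ:[¬¬(¬p2 → p0)=T] Δ:[p1=F, p2=T] refutes=False
  v=010: Γ:[¬¬(¬p2 → p0)=F] Δ:[p1=T, p2=F] refutes=False
  v=011: Γ:[¬¬(¬p2 → p0)=T] Δ:[p1=T, p2=T] refutes=False
  v=100: Γ:[¬¬(¬p2 → p0)=T] Δ:[p1=F, p2=F] refutes=True  ← countermodel

Result: [1, 0, 0]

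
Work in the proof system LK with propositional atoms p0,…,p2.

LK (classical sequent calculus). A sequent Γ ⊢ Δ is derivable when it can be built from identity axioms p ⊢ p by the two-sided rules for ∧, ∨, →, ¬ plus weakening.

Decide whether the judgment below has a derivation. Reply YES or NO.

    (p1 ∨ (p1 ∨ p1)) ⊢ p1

Derivation (root first):
[∨L] (p1 ∨ (p1 ∨ p1)) ⊢ p1
  [Ax] p1 ⊢ p1
  [∨L] (p1 ∨ p1) ⊢ p1
    [Ax] p1 ⊢ p1
    [Ax] p1 ⊢ p1

Result: YES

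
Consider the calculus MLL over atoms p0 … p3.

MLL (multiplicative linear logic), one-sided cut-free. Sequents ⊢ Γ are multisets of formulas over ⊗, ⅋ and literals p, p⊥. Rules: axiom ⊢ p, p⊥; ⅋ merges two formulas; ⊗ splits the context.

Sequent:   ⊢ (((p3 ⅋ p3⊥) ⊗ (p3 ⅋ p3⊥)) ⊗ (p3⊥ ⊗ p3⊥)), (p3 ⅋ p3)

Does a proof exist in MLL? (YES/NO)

Derivation (root first):
[⅋]  ⊢ (((p3 ⅋ p3⊥) ⊗ (p3 ⅋ p3⊥)) ⊗ (p3⊥ ⊗ p3⊥)), (p3 ⅋ p3)
  [⊗]  ⊢ p3, p3, (((p3 ⅋ p3⊥) ⊗ (p3 ⅋ p3⊥)) ⊗ (p3⊥ ⊗ p3⊥))
    [⊗]  ⊢ ((p3 ⅋ p3⊥) ⊗ (p3 ⅋ p3⊥))
      [⅋]  ⊢ (p3 ⅋ p3⊥)
        [Ax]  ⊢ p3, p3⊥
      [⅋]  ⊢ (p3 ⅋ p3⊥)
        [Ax]  ⊢ p3, p3⊥
    [⊗]  ⊢ p3, p3, (p3⊥ ⊗ p3⊥)
      [Ax]  ⊢ p3, p3⊥
      [Ax]  ⊢ p3, p3⊥

Result: YES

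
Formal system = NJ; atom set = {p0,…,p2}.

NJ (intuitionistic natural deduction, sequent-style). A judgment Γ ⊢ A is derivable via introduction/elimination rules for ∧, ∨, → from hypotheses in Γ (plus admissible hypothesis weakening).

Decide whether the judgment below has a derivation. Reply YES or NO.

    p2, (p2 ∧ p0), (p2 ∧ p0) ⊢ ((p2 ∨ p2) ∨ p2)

Derivation (root first):
[Wk] p2, (p2 ∧ p0), (p2 ∧ p0) ⊢ ((p2 ∨ p2) ∨ p2)
  [Wk] p2, (p2 ∧ p0) ⊢ ((p2 ∨ p2) ∨ p2)
    [∨I₁] p2 ⊢ ((p2 ∨ p2) ∨ p2)
      [∨I₂] p2 ⊢ (p2 ∨ p2)
        [Ax] p2 ⊢ p2

Result: YES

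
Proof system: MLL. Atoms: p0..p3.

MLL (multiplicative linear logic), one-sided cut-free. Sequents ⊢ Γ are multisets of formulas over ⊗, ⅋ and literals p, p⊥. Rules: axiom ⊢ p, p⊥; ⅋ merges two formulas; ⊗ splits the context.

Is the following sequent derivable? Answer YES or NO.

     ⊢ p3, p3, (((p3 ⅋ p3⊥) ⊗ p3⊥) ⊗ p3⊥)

Derivation (root first):
[⊗]  ⊢ p3, p3, (((p3 ⅋ p3⊥) ⊗ p3⊥) ⊗ p3⊥)
  [⊗]  ⊢ p3, ((p3 ⅋ p3⊥) ⊗ p3⊥)
    [⅋]  ⊢ (p3 ⅋ p3⊥)
      [Ax]  ⊢ p3, p3⊥
    [Ax]  ⊢ p3, p3⊥
  [Ax]  ⊢ p3, p3⊥

Result: YES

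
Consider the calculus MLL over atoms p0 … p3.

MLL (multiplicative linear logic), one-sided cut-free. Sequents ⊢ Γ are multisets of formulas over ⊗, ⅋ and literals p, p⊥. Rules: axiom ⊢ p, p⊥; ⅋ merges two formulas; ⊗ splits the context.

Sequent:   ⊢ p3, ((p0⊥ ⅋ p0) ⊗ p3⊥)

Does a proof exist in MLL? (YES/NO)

Derivation trace:
[⊗]  ⊢ p3, ((p0⊥ ⅋ p0) ⊗ p3⊥)
  [⅋]  ⊢ (p0⊥ ⅋ p0)
    [Ax]  ⊢ p0, p0⊥
  [Ax]  ⊢ p3, p3⊥

Result: YES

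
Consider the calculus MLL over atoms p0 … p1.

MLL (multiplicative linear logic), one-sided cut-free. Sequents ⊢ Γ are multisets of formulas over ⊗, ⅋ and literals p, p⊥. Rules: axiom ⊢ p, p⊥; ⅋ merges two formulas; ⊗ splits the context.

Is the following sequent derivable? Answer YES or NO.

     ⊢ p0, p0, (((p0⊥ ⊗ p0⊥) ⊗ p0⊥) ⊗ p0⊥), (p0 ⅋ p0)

Proof tree:
[⅋]  ⊢ p0, p0, (((p0⊥ ⊗ p0⊥) ⊗ p0⊥) ⊗ p0⊥), (p0 ⅋ p0)
  [⊗]  ⊢ p0, p0, p0, p0, (((p0⊥ ⊗ p0⊥) ⊗ p0⊥) ⊗ p0⊥)
    [⊗]  ⊢ p0, p0, p0, ((p0⊥ ⊗ p0⊥) ⊗ p0⊥)
      [⊗]  ⊢ p0, p0, (p0⊥ ⊗ p0⊥)
        [Ax]  ⊢ p0, p0⊥
        [Ax]  ⊢ p0, p0⊥
      [Ax]  ⊢ p0, p0⊥
    [Ax]  ⊢ p0, p0⊥

Result: YES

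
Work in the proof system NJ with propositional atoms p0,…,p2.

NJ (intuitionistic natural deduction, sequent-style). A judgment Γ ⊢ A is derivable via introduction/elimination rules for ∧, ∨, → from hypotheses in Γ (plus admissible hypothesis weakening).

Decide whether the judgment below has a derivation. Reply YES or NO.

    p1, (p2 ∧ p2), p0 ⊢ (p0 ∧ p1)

Derivation trace:
[∧I] p1, (p2 ∧ p2), p0 ⊢ (p0 ∧ p1)
  [Wk] p0, (p2 ∧ p2) ⊢ p0
    [Ax] p0 ⊢ p0
  [Ax] p1 ⊢ p1

Result: YES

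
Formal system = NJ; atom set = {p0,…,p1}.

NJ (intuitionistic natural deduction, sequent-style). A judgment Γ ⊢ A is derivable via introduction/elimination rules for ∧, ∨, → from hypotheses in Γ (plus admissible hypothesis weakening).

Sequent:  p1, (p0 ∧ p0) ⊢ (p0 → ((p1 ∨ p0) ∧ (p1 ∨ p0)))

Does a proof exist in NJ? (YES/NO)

Derivation (root first):
[→I] p1, (p0 ∧ p0) ⊢ (p0 → ((p1 ∨ p0) ∧ (p1 ∨ p0)))
  [∧I] p1, (p0 ∧ p0), p0 ⊢ ((p1 ∨ p0) ∧ (p1 ∨ p0))
    [∨I₂] p0, (p0 ∧ p0) ⊢ (p1 ∨ p0)
      [Wk] p0, (p0 ∧ p0) ⊢ p0
        [Ax] p0 ⊢ p0
    [∨I₁] p1 ⊢ (p1 ∨ p0)
      [Ax] p1 ⊢ p1

Result: YES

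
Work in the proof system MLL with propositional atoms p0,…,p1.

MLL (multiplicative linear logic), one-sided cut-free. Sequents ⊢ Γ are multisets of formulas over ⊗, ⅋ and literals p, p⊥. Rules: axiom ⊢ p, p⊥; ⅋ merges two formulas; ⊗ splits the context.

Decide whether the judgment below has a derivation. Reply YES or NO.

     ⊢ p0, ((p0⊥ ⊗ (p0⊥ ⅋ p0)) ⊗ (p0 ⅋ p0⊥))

Derivation (root first):
[⊗]  ⊢ p0, ((p0⊥ ⊗ (p0⊥ ⅋ p0)) ⊗ (p0 ⅋ p0⊥))
  [⊗]  ⊢ p0, (p0⊥ ⊗ (p0⊥ ⅋ p0))
    [Ax]  ⊢ p0, p0⊥
    [⅋]  ⊢ (p0⊥ ⅋ p0)
      [Ax]  ⊢ p0, p0⊥
  [⅋]  ⊢ (p0 ⅋ p0⊥)
    [Ax]  ⊢ p0, p0⊥

Result: YES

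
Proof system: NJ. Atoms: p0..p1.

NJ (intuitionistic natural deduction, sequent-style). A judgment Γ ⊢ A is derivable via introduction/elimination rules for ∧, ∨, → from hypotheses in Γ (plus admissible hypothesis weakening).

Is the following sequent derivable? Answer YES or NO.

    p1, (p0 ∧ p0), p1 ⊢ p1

Proof tree:
[Wk] p1, (p0 ∧ p0), p1 ⊢ p1
  [Wk] p1, (p0 ∧ p0) ⊢ p1
    [Ax] p1 ⊢ p1

Result: YES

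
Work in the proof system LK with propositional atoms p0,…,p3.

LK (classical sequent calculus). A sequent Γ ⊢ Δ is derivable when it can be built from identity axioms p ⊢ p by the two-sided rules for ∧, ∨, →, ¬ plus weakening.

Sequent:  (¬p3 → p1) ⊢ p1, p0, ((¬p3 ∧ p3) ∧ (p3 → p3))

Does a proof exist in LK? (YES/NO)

Search for a countermodel by truth-table:
  v=0000: Γ:[(¬p3 → p1)=F] Δ:[p1=F, p0=F, ((¬p3 ∧ p3) ∧ (p3 → p3))=F] refutes=False
  v=0001: Γ:[(¬p3 → p1)=T] Δ:[p1=F, p0=F, ((¬p3 ∧ p3) ∧ (p3 → p3))=F] refutes=True  ← countermodel

Result: NO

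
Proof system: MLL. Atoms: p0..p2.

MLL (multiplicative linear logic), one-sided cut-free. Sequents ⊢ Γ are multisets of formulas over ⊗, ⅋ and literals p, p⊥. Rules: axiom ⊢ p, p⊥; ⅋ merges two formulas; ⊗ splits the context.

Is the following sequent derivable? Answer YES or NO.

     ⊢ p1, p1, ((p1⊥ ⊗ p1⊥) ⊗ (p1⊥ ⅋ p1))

Proof tree:
[⊗]  ⊢ p1, p1, ((p1⊥ ⊗ p1⊥) ⊗ (p1⊥ ⅋ p1))
  [⊗]  ⊢ p1, p1, (p1⊥ ⊗ p1⊥)
    [Ax]  ⊢ p1, p1⊥
    [Ax]  ⊢ p1, p1⊥
  [⅋]  ⊢ (p1⊥ ⅋ p1)
    [Ax]  ⊢ p1, p1⊥

Result: YES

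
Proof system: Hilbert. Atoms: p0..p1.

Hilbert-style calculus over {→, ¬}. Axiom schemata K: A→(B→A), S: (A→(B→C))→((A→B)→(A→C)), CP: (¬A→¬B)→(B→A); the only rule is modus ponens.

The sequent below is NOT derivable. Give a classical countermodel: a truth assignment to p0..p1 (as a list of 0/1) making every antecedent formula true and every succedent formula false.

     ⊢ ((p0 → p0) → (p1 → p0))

Enumerate valuations to refute Γ ⊢ Δ:
  v=00: Γ:[] Δ:[((p0 → p0) → (p1 → p0))=T] refutes=False
  v=01: Γ:[] Δ:[((p0 → p0) → (p1 → p0))=F] refutes=True  ← countermodel

Result: [0, 1]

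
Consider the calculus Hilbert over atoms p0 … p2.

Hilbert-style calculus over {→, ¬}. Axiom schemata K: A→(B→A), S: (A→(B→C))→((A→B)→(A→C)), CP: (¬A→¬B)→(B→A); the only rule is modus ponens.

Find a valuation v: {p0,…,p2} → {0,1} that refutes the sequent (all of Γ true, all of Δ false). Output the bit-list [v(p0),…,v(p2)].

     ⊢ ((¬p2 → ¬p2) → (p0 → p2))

Truth-table refutation:
  v=000: Γ:[] Δ:[((¬p2 → ¬p2) → (p0 → p2))=T] refutes=False
  v=001: Γ:[] Δ:[((¬p2 → ¬p2) → (p0 → p2))=T] refutes=False
  v=010: Γ:[] Δ:[((¬p2 → ¬p2) → (p0 → p2))=T] refutes=False
  v=011: Γ:[] Δ:[((¬p2 → ¬p2) → (p0 → p2))=T] refutes=False
  v=100: Γ:[] Δ:[((¬p2 → ¬p2) → (p0 → p2))=F] refutes=True  ← countermodel

Result: [1, 0, 0]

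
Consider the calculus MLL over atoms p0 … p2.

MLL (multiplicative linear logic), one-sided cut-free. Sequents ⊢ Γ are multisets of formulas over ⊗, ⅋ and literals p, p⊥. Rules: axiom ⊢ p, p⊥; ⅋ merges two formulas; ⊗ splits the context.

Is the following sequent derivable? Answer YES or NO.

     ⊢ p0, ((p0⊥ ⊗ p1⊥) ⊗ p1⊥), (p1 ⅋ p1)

Derivation (root first):
[⅋]  ⊢ p0, ((p0⊥ ⊗ p1⊥) ⊗ p1⊥), (p1 ⅋ p1)
  [⊗]  ⊢ p0, p1, p1, ((p0⊥ ⊗ p1⊥) ⊗ p1⊥)
    [⊗]  ⊢ p0, p1, (p0⊥ ⊗ p1⊥)
      [Ax]  ⊢ p0, p0⊥
      [Ax]  ⊢ p1, p1⊥
    [Ax]  ⊢ p1, p1⊥

Result: YES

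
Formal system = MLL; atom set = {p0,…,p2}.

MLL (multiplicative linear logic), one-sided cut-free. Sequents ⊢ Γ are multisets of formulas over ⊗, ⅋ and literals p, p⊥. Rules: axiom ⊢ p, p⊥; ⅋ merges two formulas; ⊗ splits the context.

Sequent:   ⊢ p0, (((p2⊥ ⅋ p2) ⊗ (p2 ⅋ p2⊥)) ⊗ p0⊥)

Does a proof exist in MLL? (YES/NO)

Derivation trace:
[⊗]  ⊢ p0, (((p2⊥ ⅋ p2) ⊗ (p2 ⅋ p2⊥)) ⊗ p0⊥)
  [⊗]  ⊢ ((p2⊥ ⅋ p2) ⊗ (p2 ⅋ p2⊥))
    [⅋]  ⊢ (p2⊥ ⅋ p2)
      [Ax]  ⊢ p2, p2⊥
    [⅋]  ⊢ (p2 ⅋ p2⊥)
      [Ax]  ⊢ p2, p2⊥
  [Ax]  ⊢ p0, p0⊥

Result: YES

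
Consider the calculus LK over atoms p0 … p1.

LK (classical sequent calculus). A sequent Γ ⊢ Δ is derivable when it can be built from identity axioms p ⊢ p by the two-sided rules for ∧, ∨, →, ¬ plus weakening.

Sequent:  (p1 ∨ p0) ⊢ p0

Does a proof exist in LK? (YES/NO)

Search for a countermodel by truth-table:
  v=00: Γ:[(p1 ∨ p0)=F] Δ:[p0=F] refutes=False
  v=01: Γ:[(p1 ∨ p0)=T] Δ:[p0=F] refutes=True  ← countermodel

Result: NO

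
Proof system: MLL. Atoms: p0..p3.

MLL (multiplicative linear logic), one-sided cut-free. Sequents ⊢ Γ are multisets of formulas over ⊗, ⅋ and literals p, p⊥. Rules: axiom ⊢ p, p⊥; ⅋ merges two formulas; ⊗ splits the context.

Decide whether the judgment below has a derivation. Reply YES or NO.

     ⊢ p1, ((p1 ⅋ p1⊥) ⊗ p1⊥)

Proof tree:
[⊗]  ⊢ p1, ((p1 ⅋ p1⊥) ⊗ p1⊥)
  [⅋]  ⊢ (p1 ⅋ p1⊥)
    [Ax]  ⊢ p1, p1⊥
  [Ax]  ⊢ p1, p1⊥

Result: YES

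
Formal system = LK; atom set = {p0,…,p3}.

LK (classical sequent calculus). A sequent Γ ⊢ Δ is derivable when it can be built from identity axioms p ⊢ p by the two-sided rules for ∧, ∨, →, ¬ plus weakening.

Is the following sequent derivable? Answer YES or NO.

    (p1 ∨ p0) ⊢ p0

Search for a countermodel by truth-table:
  v=0000: Γ:[(p1 ∨ p0)=F] Δ:[p0=F] refutes=False
  v=0001: Γ:[(p1 ∨ p0)=F] Δ:[p0=F] refutes=False
  v=0010: Γ:[(p1 ∨ p0)=F] Δ:[p0=F] refutes=False
  v=0011: Γ:[(p1 ∨ p0)=F] Δ:[p0=F] refutes=False
  v=0100: Γ:[(p1 ∨ p0)=T] Δ:[p0=F] refutes=True  ← countermodel

Result: NO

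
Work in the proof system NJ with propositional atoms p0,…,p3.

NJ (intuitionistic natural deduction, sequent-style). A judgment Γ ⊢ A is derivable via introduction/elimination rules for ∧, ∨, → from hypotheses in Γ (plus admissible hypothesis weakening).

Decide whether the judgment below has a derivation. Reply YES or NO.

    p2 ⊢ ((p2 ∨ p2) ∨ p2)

Derivation trace:
[∨I₁] p2 ⊢ ((p2 ∨ p2) ∨ p2)
  [∨I₁] p2 ⊢ (p2 ∨ p2)
    [Ax] p2 ⊢ p2

Result: YES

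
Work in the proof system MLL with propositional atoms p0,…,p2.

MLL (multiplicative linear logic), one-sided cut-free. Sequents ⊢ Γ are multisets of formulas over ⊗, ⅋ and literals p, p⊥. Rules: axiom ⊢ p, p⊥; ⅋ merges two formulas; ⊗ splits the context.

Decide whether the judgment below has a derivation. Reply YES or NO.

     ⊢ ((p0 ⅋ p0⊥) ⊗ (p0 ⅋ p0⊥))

Proof tree:
[⊗]  ⊢ ((p0 ⅋ p0⊥) ⊗ (p0 ⅋ p0⊥))
  [⅋]  ⊢ (p0 ⅋ p0⊥)
    [Ax]  ⊢ p0, p0⊥
  [⅋]  ⊢ (p0 ⅋ p0⊥)
    [Ax]  ⊢ p0, p0⊥

Result: YES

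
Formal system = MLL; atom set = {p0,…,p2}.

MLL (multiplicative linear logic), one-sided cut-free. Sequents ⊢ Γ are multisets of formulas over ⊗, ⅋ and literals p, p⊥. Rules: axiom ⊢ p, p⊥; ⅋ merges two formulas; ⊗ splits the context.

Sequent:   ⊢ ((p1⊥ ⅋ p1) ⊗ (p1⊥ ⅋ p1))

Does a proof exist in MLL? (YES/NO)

Derivation (root first):
[⊗]  ⊢ ((p1⊥ ⅋ p1) ⊗ (p1⊥ ⅋ p1))
  [⅋]  ⊢ (p1⊥ ⅋ p1)
    [Ax]  ⊢ p1, p1⊥
  [⅋]  ⊢ (p1⊥ ⅋ p1)
    [Ax]  ⊢ p1, p1⊥

Result: YES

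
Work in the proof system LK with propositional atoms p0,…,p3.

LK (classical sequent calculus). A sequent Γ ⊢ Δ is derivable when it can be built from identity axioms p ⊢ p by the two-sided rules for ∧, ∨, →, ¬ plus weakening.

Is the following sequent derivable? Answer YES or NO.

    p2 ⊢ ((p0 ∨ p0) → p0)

Derivation (root first):
[→R] p2 ⊢ ((p0 ∨ p0) → p0)
  [WL] (p0 ∨ p0), p2 ⊢ p0
    [∨L] (p0 ∨ p0) ⊢ p0
      [Ax] p0 ⊢ p0
      [Ax] p0 ⊢ p0

Result: YES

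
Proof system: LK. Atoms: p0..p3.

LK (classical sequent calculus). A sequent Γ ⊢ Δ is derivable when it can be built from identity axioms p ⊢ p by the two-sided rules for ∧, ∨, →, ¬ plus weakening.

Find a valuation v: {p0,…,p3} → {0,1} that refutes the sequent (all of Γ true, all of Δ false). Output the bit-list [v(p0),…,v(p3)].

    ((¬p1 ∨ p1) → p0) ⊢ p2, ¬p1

Enumerate valuations to refute Γ ⊢ Δ:
  v=0000: Γ:[((¬p1 ∨ p1) → p0)=F] Δ:[p2=F, ¬p1=T] refutes=False
  v=0001: Γ:[((¬p1 ∨ p1) → p0)=F] Δ:[p2=F, ¬p1=T] refutes=False
  v=0010: Γ:[((¬p1 ∨ p1) → p0)=F] Δ:[p2=T, ¬p1=T] refutes=False
  v=0011: Γ:[((¬p1 ∨ p1) → p0)=F] Δ:[p2=T, ¬p1=T] refutes=False
  v=0100: Γ:[((¬p1 ∨ p1) → p0)=F] Δ:[p2=F, ¬p1=F] refutes=False
  v=0101: Γ:[((¬p1 ∨ p1) → p0)=F] Δ:[p2=F, ¬p1=F] refutes=False
  v=0110: Γ:[((¬p1 ∨ p1) → p0)=F] Δ:[p2=T, ¬p1=F] refutes=False
  v=0111: Γ:[((¬p1 ∨ p1) → p0)=F] Δ:[p2=T, ¬p1=F] refutes=False
  v=1000: Γ:[((¬p1 ∨ p1) → p0)=T] Δ:[p2=F, ¬p1=T] refutes=False
  v=1001: Γ:[((¬p1 ∨ p1) → p0)=T] Δ:[p2=F, ¬p1=T] refutes=False
  v=1010: Γ:[((¬p1 ∨ p1) → p0)=T] Δ:[p2=T, ¬p1=T] refutes=False
  v=1011: Γ:[((¬p1 ∨ p1) → p0)=T] Δ:[p2=T, ¬p1=T] refutes=False
  v=1100: Γ:[((¬p1 ∨ p1) → p0)=T] Δ:[p2=F, ¬p1=F] refutes=True  ← countermodel

Result: [1, 1, 0, 0]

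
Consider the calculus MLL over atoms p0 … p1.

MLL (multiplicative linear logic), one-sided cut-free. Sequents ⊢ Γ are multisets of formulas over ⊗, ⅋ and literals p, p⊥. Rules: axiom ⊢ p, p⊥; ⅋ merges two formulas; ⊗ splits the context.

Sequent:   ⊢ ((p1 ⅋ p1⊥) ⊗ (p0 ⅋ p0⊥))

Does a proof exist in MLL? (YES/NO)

Derivation (root first):
[⊗]  ⊢ ((p1 ⅋ p1⊥) ⊗ (p0 ⅋ p0⊥))
  [⅋]  ⊢ (p1 ⅋ p1⊥)
    [Ax]  ⊢ p1, p1⊥
  [⅋]  ⊢ (p0 ⅋ p0⊥)
    [Ax]  ⊢ p0, p0⊥

Result: YES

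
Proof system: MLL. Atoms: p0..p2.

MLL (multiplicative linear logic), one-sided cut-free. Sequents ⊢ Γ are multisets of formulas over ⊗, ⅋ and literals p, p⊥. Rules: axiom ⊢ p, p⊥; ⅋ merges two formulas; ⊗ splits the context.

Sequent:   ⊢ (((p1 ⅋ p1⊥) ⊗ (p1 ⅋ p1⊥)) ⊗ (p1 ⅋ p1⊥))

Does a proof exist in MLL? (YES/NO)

Derivation (root first):
[⊗]  ⊢ (((p1 ⅋ p1⊥) ⊗ (p1 ⅋ p1⊥)) ⊗ (p1 ⅋ p1⊥))
  [⊗]  ⊢ ((p1 ⅋ p1⊥) ⊗ (p1 ⅋ p1⊥))
    [⅋]  ⊢ (p1 ⅋ p1⊥)
      [Ax]  ⊢ p1, p1⊥
    [⅋]  ⊢ (p1 ⅋ p1⊥)
      [Ax]  ⊢ p1, p1⊥
  [⅋]  ⊢ (p1 ⅋ p1⊥)
    [Ax]  ⊢ p1, p1⊥

Result: YES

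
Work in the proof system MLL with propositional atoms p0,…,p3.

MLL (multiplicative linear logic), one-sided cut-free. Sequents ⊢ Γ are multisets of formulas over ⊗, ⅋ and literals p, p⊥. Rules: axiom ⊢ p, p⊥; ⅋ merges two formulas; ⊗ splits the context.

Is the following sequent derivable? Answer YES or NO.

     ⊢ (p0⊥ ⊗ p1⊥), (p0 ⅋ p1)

Derivation (root first):
[⅋]  ⊢ (p0⊥ ⊗ p1⊥), (p0 ⅋ p1)
  [⊗]  ⊢ p0, p1, (p0⊥ ⊗ p1⊥)
    [Ax]  ⊢ p0, p0⊥
    [Ax]  ⊢ p1, p1⊥

Result: YES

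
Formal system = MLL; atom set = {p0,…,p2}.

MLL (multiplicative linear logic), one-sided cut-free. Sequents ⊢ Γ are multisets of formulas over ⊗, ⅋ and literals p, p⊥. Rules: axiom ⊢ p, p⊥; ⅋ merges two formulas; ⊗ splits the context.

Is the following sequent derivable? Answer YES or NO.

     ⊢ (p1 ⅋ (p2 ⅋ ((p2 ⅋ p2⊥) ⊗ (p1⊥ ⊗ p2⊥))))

Proof tree:
[⅋]  ⊢ (p1 ⅋ (p2 ⅋ ((p2 ⅋ p2⊥) ⊗ (p1⊥ ⊗ p2⊥))))
  [⅋]  ⊢ p1, (p2 ⅋ ((p2 ⅋ p2⊥) ⊗ (p1⊥ ⊗ p2⊥)))
    [⊗]  ⊢ p1, p2, ((p2 ⅋ p2⊥) ⊗ (p1⊥ ⊗ p2⊥))
      [⅋]  ⊢ (p2 ⅋ p2⊥)
        [Ax]  ⊢ p2, p2⊥
      [⊗]  ⊢ p1, p2, (p1⊥ ⊗ p2⊥)
        [Ax]  ⊢ p1, p1⊥
        [Ax]  ⊢ p2, p2⊥

Result: YES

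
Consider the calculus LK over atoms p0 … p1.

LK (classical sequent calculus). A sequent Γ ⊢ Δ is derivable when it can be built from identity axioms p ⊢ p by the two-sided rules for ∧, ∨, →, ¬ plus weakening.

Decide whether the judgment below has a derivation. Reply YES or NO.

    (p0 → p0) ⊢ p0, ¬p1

Truth-table refutation:
  v=00: Γ:[(p0 → p0)=T] Δ:[p0=F, ¬p1=T] refutes=False
  v=01: Γ:[(p0 → p0)=T] Δ:[p0=F, ¬p1=F] refutes=True  ← countermodel

Result: NO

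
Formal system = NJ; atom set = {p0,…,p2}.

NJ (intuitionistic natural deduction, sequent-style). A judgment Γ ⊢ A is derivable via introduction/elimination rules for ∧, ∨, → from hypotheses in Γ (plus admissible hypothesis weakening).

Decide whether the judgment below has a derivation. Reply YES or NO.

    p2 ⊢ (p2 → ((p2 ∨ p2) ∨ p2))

Derivation trace:
[→I] p2 ⊢ (p2 → ((p2 ∨ p2) ∨ p2))
  [∨I₁] p2, p2 ⊢ ((p2 ∨ p2) ∨ p2)
    [Wk] p2, p2 ⊢ (p2 ∨ p2)
      [∨I₁] p2 ⊢ (p2 ∨ p2)
        [Ax] p2 ⊢ p2

Result: YES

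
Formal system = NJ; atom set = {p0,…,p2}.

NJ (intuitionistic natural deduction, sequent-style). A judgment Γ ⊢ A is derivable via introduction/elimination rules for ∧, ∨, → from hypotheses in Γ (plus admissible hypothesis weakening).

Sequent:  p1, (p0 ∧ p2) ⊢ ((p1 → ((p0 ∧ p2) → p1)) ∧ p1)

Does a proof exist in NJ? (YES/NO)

Derivation trace:
[∧I] p1, (p0 ∧ p2) ⊢ ((p1 → ((p0 ∧ p2) → p1)) ∧ p1)
  [→I]  ⊢ (p1 → ((p0 ∧ p2) → p1))
    [→I] p1 ⊢ ((p0 ∧ p2) → p1)
      [Wk] p1, (p0 ∧ p2) ⊢ p1
        [Ax] p1 ⊢ p1
  [Wk] p1, (p0 ∧ p2) ⊢ p1
    [Ax] p1 ⊢ p1

Result: YES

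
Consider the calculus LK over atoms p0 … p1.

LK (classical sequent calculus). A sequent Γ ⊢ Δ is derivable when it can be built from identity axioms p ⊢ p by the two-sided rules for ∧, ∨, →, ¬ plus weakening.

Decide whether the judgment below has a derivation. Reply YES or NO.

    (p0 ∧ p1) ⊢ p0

Derivation (root first):
[∧L] (p0 ∧ p1) ⊢ p0
  [WL] p0, p1 ⊢ p0
    [Ax] p0 ⊢ p0

Result: YES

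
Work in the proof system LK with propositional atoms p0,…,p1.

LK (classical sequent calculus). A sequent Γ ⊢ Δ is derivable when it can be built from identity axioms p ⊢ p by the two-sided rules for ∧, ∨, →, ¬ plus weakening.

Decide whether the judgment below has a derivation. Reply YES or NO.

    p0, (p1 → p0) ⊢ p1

Enumerate valuations to refute Γ ⊢ Δ:
  v=00: Γ:[p0=F, (p1 → p0)=T] Δ:[p1=F] refutes=False
  v=01: Γ:[p0=F, (p1 → p0)=F] Δ:[p1=T] refutes=False
  v=10: Γ:[p0=T, (p1 → p0)=T] Δ:[p1=F] refutes=True  ← countermodel

Result: NO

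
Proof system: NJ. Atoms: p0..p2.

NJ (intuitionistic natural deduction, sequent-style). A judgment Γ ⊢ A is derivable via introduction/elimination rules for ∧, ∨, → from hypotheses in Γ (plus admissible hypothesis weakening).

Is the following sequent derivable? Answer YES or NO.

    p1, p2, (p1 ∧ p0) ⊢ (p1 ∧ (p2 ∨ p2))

Derivation (root first):
[Wk] p1, p2, (p1 ∧ p0) ⊢ (p1 ∧ (p2 ∨ p2))
  [∧I] p1, p2 ⊢ (p1 ∧ (p2 ∨ p2))
    [Ax] p1 ⊢ p1
    [∨I₁] p2 ⊢ (p2 ∨ p2)
      [Ax] p2 ⊢ p2

Result: YES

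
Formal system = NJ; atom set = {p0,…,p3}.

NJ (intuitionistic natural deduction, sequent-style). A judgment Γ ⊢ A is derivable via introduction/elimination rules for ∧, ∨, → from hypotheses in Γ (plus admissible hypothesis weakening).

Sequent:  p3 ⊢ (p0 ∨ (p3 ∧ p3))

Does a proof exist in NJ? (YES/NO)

Derivation (root first):
[∨I₂] p3 ⊢ (p0 ∨ (p3 ∧ p3))
  [∧I] p3 ⊢ (p3 ∧ p3)
    [Ax] p3 ⊢ p3
    [Ax] p3 ⊢ p3

Result: YES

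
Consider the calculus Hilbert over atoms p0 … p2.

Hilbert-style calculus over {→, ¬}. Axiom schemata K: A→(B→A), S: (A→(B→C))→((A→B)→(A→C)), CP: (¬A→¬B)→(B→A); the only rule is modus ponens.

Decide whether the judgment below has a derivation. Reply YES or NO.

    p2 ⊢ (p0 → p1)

Enumerate valuations to refute Γ ⊢ Δ:
  v=000: Γ:[p2=F] Δ:[(p0 → p1)=T] refutes=False
  v=001: Γ:[p2=T] Δ:[(p0 → p1)=T] refutes=False
  v=010: Γ:[p2=F] Δ:[(p0 → p1)=T] refutes=False
  v=011: Γ:[p2=T] Δ:[(p0 → p1)=T] refutes=False
  v=100: Γ:[p2=F] Δ:[(p0 → p1)=F] refutes=False
  v=101: Γ:[p2=T] Δ:[(p0 → p1)=F] refutes=True  ← countermodel

Result: NO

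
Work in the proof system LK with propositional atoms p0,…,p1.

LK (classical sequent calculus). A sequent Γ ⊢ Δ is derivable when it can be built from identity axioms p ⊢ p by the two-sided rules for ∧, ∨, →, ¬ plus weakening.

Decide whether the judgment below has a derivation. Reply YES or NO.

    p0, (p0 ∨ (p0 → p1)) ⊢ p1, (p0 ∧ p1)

Search for a countermodel by truth-table:
  v=00: Γ:[p0=F, (p0 ∨ (p0 → p1))=T] Δ:[p1=F, (p0 ∧ p1)=F] refutes=False
  v=01: Γ:[p0=F, (p0 ∨ (p0 → p1))=T] Δ:[p1=T, (p0 ∧ p1)=F] refutes=False
  v=10: Γ:[p0=T, (p0 ∨ (p0 → p1))=T] Δ:[p1=F, (p0 ∧ p1)=F] refutes=True  ← countermodel

Result: NO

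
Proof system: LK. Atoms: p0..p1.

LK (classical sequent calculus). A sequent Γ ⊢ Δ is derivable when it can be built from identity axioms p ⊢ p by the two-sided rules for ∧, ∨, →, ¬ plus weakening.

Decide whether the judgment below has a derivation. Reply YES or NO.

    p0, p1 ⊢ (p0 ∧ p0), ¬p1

Derivation trace:
[¬R] p0, p1 ⊢ (p0 ∧ p0), ¬p1
  [WL] p0, p1, p1 ⊢ (p0 ∧ p0)
    [WL] p0, p1 ⊢ (p0 ∧ p0)
      [∧R] p0 ⊢ (p0 ∧ p0)
        [Ax] p0 ⊢ p0
        [Ax] p0 ⊢ p0

Result: YES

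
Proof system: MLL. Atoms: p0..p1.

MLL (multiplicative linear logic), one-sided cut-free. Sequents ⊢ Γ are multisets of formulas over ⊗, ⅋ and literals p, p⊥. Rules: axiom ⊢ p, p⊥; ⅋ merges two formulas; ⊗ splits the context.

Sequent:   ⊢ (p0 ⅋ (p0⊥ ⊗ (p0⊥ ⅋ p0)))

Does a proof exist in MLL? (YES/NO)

Derivation trace:
[⅋]  ⊢ (p0 ⅋ (p0⊥ ⊗ (p0⊥ ⅋ p0)))
  [⊗]  ⊢ p0, (p0⊥ ⊗ (p0⊥ ⅋ p0))
    [Ax]  ⊢ p0, p0⊥
    [⅋]  ⊢ (p0⊥ ⅋ p0)
      [Ax]  ⊢ p0, p0⊥

Result: YES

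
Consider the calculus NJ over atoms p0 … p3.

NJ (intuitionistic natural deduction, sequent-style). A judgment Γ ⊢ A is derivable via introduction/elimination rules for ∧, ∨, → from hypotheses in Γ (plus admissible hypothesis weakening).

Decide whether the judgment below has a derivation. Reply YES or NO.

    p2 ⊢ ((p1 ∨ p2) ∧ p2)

Derivation (root first):
[∧I] p2 ⊢ ((p1 ∨ p2) ∧ p2)
  [∨I₂] p2 ⊢ (p1 ∨ p2)
    [Ax] p2 ⊢ p2
  [Ax] p2 ⊢ p2

Result: YES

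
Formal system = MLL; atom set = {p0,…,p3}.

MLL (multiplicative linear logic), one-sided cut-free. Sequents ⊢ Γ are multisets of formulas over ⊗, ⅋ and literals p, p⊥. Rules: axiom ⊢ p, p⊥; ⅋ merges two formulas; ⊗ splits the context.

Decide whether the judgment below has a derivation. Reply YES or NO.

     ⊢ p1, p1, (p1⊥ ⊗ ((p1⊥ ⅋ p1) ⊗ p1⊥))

Derivation (root first):
[⊗]  ⊢ p1, p1, (p1⊥ ⊗ ((p1⊥ ⅋ p1) ⊗ p1⊥))
  [Ax]  ⊢ p1, p1⊥
  [⊗]  ⊢ p1, ((p1⊥ ⅋ p1) ⊗ p1⊥)
    [⅋]  ⊢ (p1⊥ ⅋ p1)
      [Ax]  ⊢ p1, p1⊥
    [Ax]  ⊢ p1, p1⊥

Result: YES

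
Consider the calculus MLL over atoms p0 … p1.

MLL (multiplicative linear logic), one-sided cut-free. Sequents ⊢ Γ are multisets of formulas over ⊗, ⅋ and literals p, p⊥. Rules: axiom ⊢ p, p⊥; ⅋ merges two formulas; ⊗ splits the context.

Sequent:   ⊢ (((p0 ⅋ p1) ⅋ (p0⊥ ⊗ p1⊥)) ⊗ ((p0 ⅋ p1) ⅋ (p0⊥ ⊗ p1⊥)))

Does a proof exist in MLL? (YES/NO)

Proof tree:
[⊗]  ⊢ (((p0 ⅋ p1) ⅋ (p0⊥ ⊗ p1⊥)) ⊗ ((p0 ⅋ p1) ⅋ (p0⊥ ⊗ p1⊥)))
  [⅋]  ⊢ ((p0 ⅋ p1) ⅋ (p0⊥ ⊗ p1⊥))
    [⅋]  ⊢ (p0⊥ ⊗ p1⊥), (p0 ⅋ p1)
      [⊗]  ⊢ p0, p1, (p0⊥ ⊗ p1⊥)
        [Ax]  ⊢ p0, p0⊥
        [Ax]  ⊢ p1, p1⊥
  [⅋]  ⊢ ((p0 ⅋ p1) ⅋ (p0⊥ ⊗ p1⊥))
    [⅋]  ⊢ (p0⊥ ⊗ p1⊥), (p0 ⅋ p1)
      [⊗]  ⊢ p0, p1, (p0⊥ ⊗ p1⊥)
        [Ax]  ⊢ p0, p0⊥
        [Ax]  ⊢ p1, p1⊥

Result: YES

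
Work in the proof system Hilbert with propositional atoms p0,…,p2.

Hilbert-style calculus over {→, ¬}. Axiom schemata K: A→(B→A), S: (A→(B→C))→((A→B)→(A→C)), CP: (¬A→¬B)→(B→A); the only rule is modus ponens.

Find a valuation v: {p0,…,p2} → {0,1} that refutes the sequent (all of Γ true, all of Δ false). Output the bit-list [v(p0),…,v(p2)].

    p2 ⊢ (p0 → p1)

Search for a countermodel by truth-table:
  v=000: Γ:[p2=F] Δ:[(p0 → p1)=T] refutes=False
  v=001: Γ:[p2=T] Δ:[(p0 → p1)=T] refutes=False
  v=010: Γ:[p2=F] Δ:[(p0 → p1)=T] refutes=False
  v=011: Γ:[p2=T] Δ:[(p0 → p1)=T] refutes=False
  v=100: Γ:[p2=F] Δ:[(p0 → p1)=F] refutes=False
  v=101: Γ:[p2=T] Δ:[(p0 → p1)=F] refutes=True  ← countermodel

Result: [1, 0, 1]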